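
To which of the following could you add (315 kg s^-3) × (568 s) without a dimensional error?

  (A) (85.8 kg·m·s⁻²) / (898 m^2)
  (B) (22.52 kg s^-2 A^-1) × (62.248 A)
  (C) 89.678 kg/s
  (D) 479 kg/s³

(B)

Reference: [kg·s⁻³] · [s] = kg·s⁻².
Each option:
  (A) [kg·m·s⁻²] / [m²] = kg·m⁻¹·s⁻²
  (B) [kg·s⁻²·A⁻¹] · [A] = kg·s⁻²  ← same
  (C) kg·s⁻¹
  (D) kg·s⁻³
Only (B) matches kg·s⁻².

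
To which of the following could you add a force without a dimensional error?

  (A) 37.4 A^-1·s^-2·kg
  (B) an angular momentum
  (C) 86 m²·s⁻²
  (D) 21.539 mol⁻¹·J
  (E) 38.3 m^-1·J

(E)

Reference: [force] = kg·m·s⁻².
Each option:
  (A) kg·s⁻²·A⁻¹
  (B) [angular momentum] = kg·m²·s⁻¹
  (C) m²·s⁻²
  (D) J·mol⁻¹ = N·m·mol⁻¹ = kg·m²·s⁻²·mol⁻¹
  (E) J·m⁻¹ = N·m·m⁻¹ = kg·m·s⁻²  ← same
Only (E) matches kg·m·s⁻².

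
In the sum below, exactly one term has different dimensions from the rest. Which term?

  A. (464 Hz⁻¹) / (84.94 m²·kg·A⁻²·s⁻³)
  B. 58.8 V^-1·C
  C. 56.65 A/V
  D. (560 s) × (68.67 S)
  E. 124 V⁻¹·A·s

Work out the base dimensions of each:
  A. [s] / [kg·m²·s⁻³·A⁻²] = kg⁻¹·m⁻²·s⁴·A²
  B. C·V⁻¹ = s·A·(J·C⁻¹)⁻¹ = kg⁻¹·m⁻²·s⁴·A²
  C. A·V⁻¹ = A·(J·C⁻¹)⁻¹ = kg⁻¹·m⁻²·s³·A²
  D. [s] · [kg⁻¹·m⁻²·s³·A²] = kg⁻¹·m⁻²·s⁴·A²
  E. A·s·V⁻¹ = A·s·(J·C⁻¹)⁻¹ = kg⁻¹·m⁻²·s⁴·A²
All reduce to kg⁻¹·m⁻²·s⁴·A² except C., which is kg⁻¹·m⁻²·s³·A².

C.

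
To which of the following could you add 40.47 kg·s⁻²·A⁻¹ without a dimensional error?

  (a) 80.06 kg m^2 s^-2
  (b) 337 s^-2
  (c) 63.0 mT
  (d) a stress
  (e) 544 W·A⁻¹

Reference: kg·s⁻²·A⁻¹.
Each option:
  (a) kg·m²·s⁻²
  (b) s⁻²
  (c) T = Wb·m⁻² = kg·s⁻²·A⁻¹  ← same
  (d) [stress] = kg·m⁻¹·s⁻²
  (e) W·A⁻¹ = J·s⁻¹·A⁻¹ = kg·m²·s⁻³·A⁻¹
Only (c) matches kg·s⁻²·A⁻¹.

(c)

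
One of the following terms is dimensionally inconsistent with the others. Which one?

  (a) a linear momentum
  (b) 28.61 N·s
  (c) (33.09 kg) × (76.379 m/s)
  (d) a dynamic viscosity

Dimensions:
  (a) [linear momentum] = kg·m·s⁻¹
  (b) N·s = kg·m·s⁻²·s = kg·m·s⁻¹
  (c) [kg] · [m·s⁻¹] = kg·m·s⁻¹
  (d) [dynamic viscosity] = kg·m⁻¹·s⁻¹
All reduce to kg·m·s⁻¹ except (d), which is kg·m⁻¹·s⁻¹.

(d)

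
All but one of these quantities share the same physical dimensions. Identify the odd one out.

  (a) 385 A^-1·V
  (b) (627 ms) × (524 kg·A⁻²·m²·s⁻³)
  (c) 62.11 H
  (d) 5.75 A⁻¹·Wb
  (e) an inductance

(a)

Expand each in SI base units:
  (a) V·A⁻¹ = J·C⁻¹·A⁻¹ = kg·m²·s⁻³·A⁻²
  (b) [s] · [kg·m²·s⁻³·A⁻²] = kg·m²·s⁻²·A⁻²
  (c) H = V·s·A⁻¹ = kg·m²·s⁻²·A⁻²
  (d) Wb·A⁻¹ = V·s·A⁻¹ = kg·m²·s⁻²·A⁻²
  (e) [inductance] = kg·m²·s⁻²·A⁻²
All reduce to kg·m²·s⁻²·A⁻² except (a), which is kg·m²·s⁻³·A⁻².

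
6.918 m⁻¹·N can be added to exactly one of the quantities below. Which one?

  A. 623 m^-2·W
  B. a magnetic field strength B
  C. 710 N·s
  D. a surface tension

Reference: N·m⁻¹ = kg·m·s⁻²·m⁻¹ = kg·s⁻².
Each option:
  A. W·m⁻² = J·s⁻¹·m⁻² = kg·s⁻³
  B. [magnetic field strength B] = kg·s⁻²·A⁻¹
  C. N·s = kg·m·s⁻²·s = kg·m·s⁻¹
  D. [surface tension] = kg·s⁻²  ← same
Only D. matches kg·s⁻².

D.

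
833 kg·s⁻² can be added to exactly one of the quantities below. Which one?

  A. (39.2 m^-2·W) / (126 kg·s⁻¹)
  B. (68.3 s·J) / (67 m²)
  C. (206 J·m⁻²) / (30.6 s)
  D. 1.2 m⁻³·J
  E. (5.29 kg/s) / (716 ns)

Reference: kg·s⁻².
Each option:
  A. [kg·s⁻³] / [kg·s⁻¹] = s⁻²
  B. [kg·m²·s⁻¹] / [m²] = kg·s⁻¹
  C. [kg·s⁻²] / [s] = kg·s⁻³
  D. J·m⁻³ = N·m·m⁻³ = kg·m⁻¹·s⁻²
  E. [kg·s⁻¹] / [s] = kg·s⁻²  ← same
Only E. matches kg·s⁻².

E.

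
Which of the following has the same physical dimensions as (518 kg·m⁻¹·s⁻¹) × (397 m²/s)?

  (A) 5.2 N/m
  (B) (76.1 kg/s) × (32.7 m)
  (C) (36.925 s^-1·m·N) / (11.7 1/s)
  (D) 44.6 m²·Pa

Reference: [kg·m⁻¹·s⁻¹] · [m²·s⁻¹] = kg·m·s⁻².
Each option:
  (A) N·m⁻¹ = kg·m·s⁻²·m⁻¹ = kg·s⁻²
  (B) [kg·s⁻¹] · [m] = kg·m·s⁻¹
  (C) [kg·m²·s⁻³] / [s⁻¹] = kg·m²·s⁻²
  (D) Pa·m² = N·m⁻²·m² = kg·m·s⁻²  ← same
Only (D) matches kg·m·s⁻².

(D)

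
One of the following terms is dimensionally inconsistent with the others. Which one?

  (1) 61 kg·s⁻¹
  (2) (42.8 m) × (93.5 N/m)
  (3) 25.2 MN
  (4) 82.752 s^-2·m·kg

(1)

Work out the base dimensions of each:
  (1) kg·s⁻¹
  (2) [m] · [kg·s⁻²] = kg·m·s⁻²
  (3) N = kg·m·s⁻²
  (4) kg·m·s⁻²
All reduce to kg·m·s⁻² except (1), which is kg·s⁻¹.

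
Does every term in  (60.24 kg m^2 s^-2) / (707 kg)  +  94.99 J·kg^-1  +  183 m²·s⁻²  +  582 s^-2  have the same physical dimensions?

Work out the base dimensions of each:
  (60.24 kg m^2 s^-2) / (707 kg):  [kg·m²·s⁻²] / [kg] = m²·s⁻²
  94.99 J·kg^-1:  J·kg⁻¹ = N·m·kg⁻¹ = m²·s⁻²
  183 m²·s⁻²:  m²·s⁻²
  582 s^-2:  s⁻²
The terms do not share a single dimension (m²·s⁻² vs s⁻²).

No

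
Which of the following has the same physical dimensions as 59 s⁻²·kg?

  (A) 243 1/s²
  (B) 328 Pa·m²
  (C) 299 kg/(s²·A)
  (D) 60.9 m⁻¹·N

Reference: kg·s⁻².
Each option:
  (A) s⁻²
  (B) Pa·m² = N·m⁻²·m² = kg·m·s⁻²
  (C) kg·s⁻²·A⁻¹
  (D) N·m⁻¹ = kg·m·s⁻²·m⁻¹ = kg·s⁻²  ← same
Only (D) matches kg·s⁻².

(D)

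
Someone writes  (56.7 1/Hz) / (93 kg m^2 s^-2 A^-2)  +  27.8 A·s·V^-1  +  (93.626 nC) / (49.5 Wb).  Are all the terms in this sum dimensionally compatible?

No

Expand each in SI base units:
  (56.7 1/Hz) / (93 kg m^2 s^-2 A^-2):  [s] / [kg·m²·s⁻²·A⁻²] = kg⁻¹·m⁻²·s³·A²
  27.8 A·s·V^-1:  A·s·V⁻¹ = A·s·(J·C⁻¹)⁻¹ = kg⁻¹·m⁻²·s⁴·A²
  (93.626 nC) / (49.5 Wb):  [s·A] / [kg·m²·s⁻²·A⁻¹] = kg⁻¹·m⁻²·s³·A²
The terms do not share a single dimension (kg⁻¹·m⁻²·s³·A² vs kg⁻¹·m⁻²·s⁴·A²).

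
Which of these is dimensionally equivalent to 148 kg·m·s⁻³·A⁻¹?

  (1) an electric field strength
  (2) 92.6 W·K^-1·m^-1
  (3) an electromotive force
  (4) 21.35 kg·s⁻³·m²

Reference: kg·m·s⁻³·A⁻¹.
Each option:
  (1) [electric field strength] = kg·m·s⁻³·A⁻¹  ← same
  (2) W·m⁻¹·K⁻¹ = J·s⁻¹·m⁻¹·K⁻¹ = kg·m·s⁻³·K⁻¹
  (3) [electromotive force] = kg·m²·s⁻³·A⁻¹
  (4) kg·m²·s⁻³
Only (1) matches kg·m·s⁻³·A⁻¹.

(1)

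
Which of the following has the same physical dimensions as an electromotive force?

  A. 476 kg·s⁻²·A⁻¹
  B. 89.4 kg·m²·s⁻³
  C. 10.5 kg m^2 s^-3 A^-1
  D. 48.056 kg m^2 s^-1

Reference: [electromotive force] = kg·m²·s⁻³·A⁻¹.
Each option:
  A. kg·s⁻²·A⁻¹
  B. kg·m²·s⁻³
  C. kg·m²·s⁻³·A⁻¹  ← same
  D. kg·m²·s⁻¹
Only C. matches kg·m²·s⁻³·A⁻¹.

C.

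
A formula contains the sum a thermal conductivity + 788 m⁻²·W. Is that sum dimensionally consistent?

Reduce each to base SI dimensions:
  a thermal conductivity:  [thermal conductivity] = kg·m·s⁻³·K⁻¹
  788 m⁻²·W:  W·m⁻² = J·s⁻¹·m⁻² = kg·s⁻³
kg·m·s⁻³·K⁻¹ ≠ kg·s⁻³, so they cannot be added.

No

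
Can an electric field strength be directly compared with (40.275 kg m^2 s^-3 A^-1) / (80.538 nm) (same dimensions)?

Yes

Work out the base dimensions of each:
  an electric field strength:  [electric field strength] = kg·m·s⁻³·A⁻¹
  (40.275 kg m^2 s^-3 A^-1) / (80.538 nm):  [kg·m²·s⁻³·A⁻¹] / [m] = kg·m·s⁻³·A⁻¹
Both are kg·m·s⁻³·A⁻¹, so they have the same dimensions and can be added.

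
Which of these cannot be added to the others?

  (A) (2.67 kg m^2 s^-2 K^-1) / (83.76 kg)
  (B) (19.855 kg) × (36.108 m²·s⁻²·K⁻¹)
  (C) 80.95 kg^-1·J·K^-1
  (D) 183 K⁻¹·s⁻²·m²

Dimensions:
  (A) [kg·m²·s⁻²·K⁻¹] / [kg] = m²·s⁻²·K⁻¹
  (B) [kg] · [m²·s⁻²·K⁻¹] = kg·m²·s⁻²·K⁻¹
  (C) J·kg⁻¹·K⁻¹ = N·m·kg⁻¹·K⁻¹ = m²·s⁻²·K⁻¹
  (D) m²·s⁻²·K⁻¹
All reduce to m²·s⁻²·K⁻¹ except (B), which is kg·m²·s⁻²·K⁻¹.

(B)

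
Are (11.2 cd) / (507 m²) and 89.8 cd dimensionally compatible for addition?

Reduce each to base SI dimensions:
  (11.2 cd) / (507 m²):  [cd] / [m²] = m⁻²·cd
  89.8 cd:  cd
m⁻²·cd ≠ cd, so they cannot be added.

No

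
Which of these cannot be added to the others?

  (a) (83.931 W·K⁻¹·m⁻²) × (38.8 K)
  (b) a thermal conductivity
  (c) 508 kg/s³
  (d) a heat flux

Dimensions:
  (a) [kg·s⁻³·K⁻¹] · [K] = kg·s⁻³
  (b) [thermal conductivity] = kg·m·s⁻³·K⁻¹
  (c) kg·s⁻³
  (d) [heat flux] = kg·s⁻³
All reduce to kg·s⁻³ except (b), which is kg·m·s⁻³·K⁻¹.

(b)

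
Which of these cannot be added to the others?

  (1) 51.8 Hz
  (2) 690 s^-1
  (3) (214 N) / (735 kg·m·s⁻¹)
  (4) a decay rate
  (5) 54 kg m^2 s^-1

Work out the base dimensions of each:
  (1) Hz = s⁻¹
  (2) s⁻¹
  (3) [kg·m·s⁻²] / [kg·m·s⁻¹] = s⁻¹
  (4) [decay rate] = s⁻¹
  (5) kg·m²·s⁻¹
All reduce to s⁻¹ except (5), which is kg·m²·s⁻¹.

(5)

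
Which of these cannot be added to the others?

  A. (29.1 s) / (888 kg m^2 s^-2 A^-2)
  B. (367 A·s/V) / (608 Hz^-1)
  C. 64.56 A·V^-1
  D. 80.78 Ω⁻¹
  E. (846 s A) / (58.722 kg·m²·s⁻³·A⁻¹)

In SI base units:
  A. [s] / [kg·m²·s⁻²·A⁻²] = kg⁻¹·m⁻²·s³·A²
  B. [kg⁻¹·m⁻²·s⁴·A²] / [s] = kg⁻¹·m⁻²·s³·A²
  C. A·V⁻¹ = A·(J·C⁻¹)⁻¹ = kg⁻¹·m⁻²·s³·A²
  D. Ω⁻¹ = (V·A⁻¹)⁻¹ = kg⁻¹·m⁻²·s³·A²
  E. [s·A] / [kg·m²·s⁻³·A⁻¹] = kg⁻¹·m⁻²·s⁴·A²
All reduce to kg⁻¹·m⁻²·s³·A² except E., which is kg⁻¹·m⁻²·s⁴·A².

E.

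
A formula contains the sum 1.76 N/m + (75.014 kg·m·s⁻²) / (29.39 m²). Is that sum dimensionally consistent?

Dimensions:
  1.76 N/m:  N·m⁻¹ = kg·m·s⁻²·m⁻¹ = kg·s⁻²
  (75.014 kg·m·s⁻²) / (29.39 m²):  [kg·m·s⁻²] / [m²] = kg·m⁻¹·s⁻²
kg·s⁻² ≠ kg·m⁻¹·s⁻², so they cannot be added.

No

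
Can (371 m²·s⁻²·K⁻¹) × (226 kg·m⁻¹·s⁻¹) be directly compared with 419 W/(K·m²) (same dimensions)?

In SI base units:
  (371 m²·s⁻²·K⁻¹) × (226 kg·m⁻¹·s⁻¹):  [m²·s⁻²·K⁻¹] · [kg·m⁻¹·s⁻¹] = kg·m·s⁻³·K⁻¹
  419 W/(K·m²):  W·m⁻²·K⁻¹ = J·s⁻¹·m⁻²·K⁻¹ = kg·s⁻³·K⁻¹
kg·m·s⁻³·K⁻¹ ≠ kg·s⁻³·K⁻¹, so they cannot be added.

No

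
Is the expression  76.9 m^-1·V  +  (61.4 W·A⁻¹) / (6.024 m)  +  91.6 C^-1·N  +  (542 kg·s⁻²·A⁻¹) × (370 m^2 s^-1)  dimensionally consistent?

No

In SI base units:
  76.9 m^-1·V:  V·m⁻¹ = J·C⁻¹·m⁻¹ = kg·m·s⁻³·A⁻¹
  (61.4 W·A⁻¹) / (6.024 m):  [kg·m²·s⁻³·A⁻¹] / [m] = kg·m·s⁻³·A⁻¹
  91.6 C^-1·N:  N·C⁻¹ = kg·m·s⁻²·(s·A)⁻¹ = kg·m·s⁻³·A⁻¹
  (542 kg·s⁻²·A⁻¹) × (370 m^2 s^-1):  [kg·s⁻²·A⁻¹] · [m²·s⁻¹] = kg·m²·s⁻³·A⁻¹
The terms do not share a single dimension (kg·m²·s⁻³·A⁻¹ vs kg·m·s⁻³·A⁻¹).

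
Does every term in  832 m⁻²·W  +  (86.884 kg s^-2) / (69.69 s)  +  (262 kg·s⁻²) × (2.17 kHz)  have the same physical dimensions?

Yes

Work out the base dimensions of each:
  832 m⁻²·W:  W·m⁻² = J·s⁻¹·m⁻² = kg·s⁻³
  (86.884 kg s^-2) / (69.69 s):  [kg·s⁻²] / [s] = kg·s⁻³
  (262 kg·s⁻²) × (2.17 kHz):  [kg·s⁻²] · [s⁻¹] = kg·s⁻³
Every term reduces to kg·s⁻³.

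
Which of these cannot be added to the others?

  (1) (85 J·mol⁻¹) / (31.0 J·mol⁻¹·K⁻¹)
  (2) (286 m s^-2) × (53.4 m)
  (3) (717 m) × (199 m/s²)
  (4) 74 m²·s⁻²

(1)

Work out the base dimensions of each:
  (1) [kg·m²·s⁻²·mol⁻¹] / [kg·m²·s⁻²·K⁻¹·mol⁻¹] = K
  (2) [m·s⁻²] · [m] = m²·s⁻²
  (3) [m] · [m·s⁻²] = m²·s⁻²
  (4) m²·s⁻²
All reduce to m²·s⁻² except (1), which is K.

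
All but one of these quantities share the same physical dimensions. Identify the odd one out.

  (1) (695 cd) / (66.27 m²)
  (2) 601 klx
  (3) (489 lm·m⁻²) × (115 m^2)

(3)

In SI base units:
  (1) [cd] / [m²] = m⁻²·cd
  (2) lx = lm·m⁻² = m⁻²·cd
  (3) [m⁻²·cd] · [m²] = cd
All reduce to m⁻²·cd except (3), which is cd.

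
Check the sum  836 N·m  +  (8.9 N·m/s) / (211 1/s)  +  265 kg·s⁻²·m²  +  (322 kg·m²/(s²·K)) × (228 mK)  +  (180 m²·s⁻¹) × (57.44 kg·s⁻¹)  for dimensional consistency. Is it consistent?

Yes

In SI base units:
  836 N·m:  N·m = kg·m·s⁻²·m = kg·m²·s⁻²
  (8.9 N·m/s) / (211 1/s):  [kg·m²·s⁻³] / [s⁻¹] = kg·m²·s⁻²
  265 kg·s⁻²·m²:  kg·m²·s⁻²
  (322 kg·m²/(s²·K)) × (228 mK):  [kg·m²·s⁻²·K⁻¹] · [K] = kg·m²·s⁻²
  (180 m²·s⁻¹) × (57.44 kg·s⁻¹):  [m²·s⁻¹] · [kg·s⁻¹] = kg·m²·s⁻²
Every term reduces to kg·m²·s⁻².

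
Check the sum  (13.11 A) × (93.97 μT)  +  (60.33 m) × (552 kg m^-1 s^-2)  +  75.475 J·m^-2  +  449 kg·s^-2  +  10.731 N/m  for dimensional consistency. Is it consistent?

Work out the base dimensions of each:
  (13.11 A) × (93.97 μT):  [A] · [kg·s⁻²·A⁻¹] = kg·s⁻²
  (60.33 m) × (552 kg m^-1 s^-2):  [m] · [kg·m⁻¹·s⁻²] = kg·s⁻²
  75.475 J·m^-2:  J·m⁻² = N·m·m⁻² = kg·s⁻²
  449 kg·s^-2:  kg·s⁻²
  10.731 N/m:  N·m⁻¹ = kg·m·s⁻²·m⁻¹ = kg·s⁻²
Every term reduces to kg·s⁻².

Yes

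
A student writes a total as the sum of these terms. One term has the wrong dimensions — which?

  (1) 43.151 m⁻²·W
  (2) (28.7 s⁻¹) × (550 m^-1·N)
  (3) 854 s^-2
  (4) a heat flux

(3)

Work out the base dimensions of each:
  (1) W·m⁻² = J·s⁻¹·m⁻² = kg·s⁻³
  (2) [s⁻¹] · [kg·s⁻²] = kg·s⁻³
  (3) s⁻²
  (4) [heat flux] = kg·s⁻³
All reduce to kg·s⁻³ except (3), which is s⁻².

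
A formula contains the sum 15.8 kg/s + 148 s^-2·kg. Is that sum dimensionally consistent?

No

Dimensions:
  15.8 kg/s:  kg·s⁻¹
  148 s^-2·kg:  kg·s⁻²
kg·s⁻¹ ≠ kg·s⁻², so they cannot be added.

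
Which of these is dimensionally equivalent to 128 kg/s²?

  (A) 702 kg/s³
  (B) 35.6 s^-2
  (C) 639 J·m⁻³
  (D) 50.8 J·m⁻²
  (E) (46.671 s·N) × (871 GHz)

(D)

Reference: kg·s⁻².
Each option:
  (A) kg·s⁻³
  (B) s⁻²
  (C) J·m⁻³ = N·m·m⁻³ = kg·m⁻¹·s⁻²
  (D) J·m⁻² = N·m·m⁻² = kg·s⁻²  ← same
  (E) [kg·m·s⁻¹] · [s⁻¹] = kg·m·s⁻²
Only (D) matches kg·s⁻².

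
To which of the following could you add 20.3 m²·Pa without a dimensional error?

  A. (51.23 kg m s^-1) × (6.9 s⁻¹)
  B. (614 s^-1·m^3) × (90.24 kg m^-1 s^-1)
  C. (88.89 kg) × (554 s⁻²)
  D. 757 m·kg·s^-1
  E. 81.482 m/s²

Reference: Pa·m² = N·m⁻²·m² = kg·m·s⁻².
Each option:
  A. [kg·m·s⁻¹] · [s⁻¹] = kg·m·s⁻²  ← same
  B. [m³·s⁻¹] · [kg·m⁻¹·s⁻¹] = kg·m²·s⁻²
  C. [kg] · [s⁻²] = kg·s⁻²
  D. kg·m·s⁻¹
  E. m·s⁻²
Only A. matches kg·m·s⁻².

A.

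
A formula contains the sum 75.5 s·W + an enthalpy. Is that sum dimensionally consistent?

Yes

Reduce each to base SI dimensions:
  75.5 s·W:  W·s = J·s⁻¹·s = kg·m²·s⁻²
  an enthalpy:  [enthalpy] = kg·m²·s⁻²
Both are kg·m²·s⁻², so they have the same dimensions and can be added.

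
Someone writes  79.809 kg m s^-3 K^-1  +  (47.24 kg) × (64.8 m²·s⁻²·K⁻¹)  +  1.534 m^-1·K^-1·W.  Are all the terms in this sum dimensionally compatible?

Work out the base dimensions of each:
  79.809 kg m s^-3 K^-1:  kg·m·s⁻³·K⁻¹
  (47.24 kg) × (64.8 m²·s⁻²·K⁻¹):  [kg] · [m²·s⁻²·K⁻¹] = kg·m²·s⁻²·K⁻¹
  1.534 m^-1·K^-1·W:  W·m⁻¹·K⁻¹ = J·s⁻¹·m⁻¹·K⁻¹ = kg·m·s⁻³·K⁻¹
The terms do not share a single dimension (kg·m²·s⁻²·K⁻¹ vs kg·m·s⁻³·K⁻¹).

No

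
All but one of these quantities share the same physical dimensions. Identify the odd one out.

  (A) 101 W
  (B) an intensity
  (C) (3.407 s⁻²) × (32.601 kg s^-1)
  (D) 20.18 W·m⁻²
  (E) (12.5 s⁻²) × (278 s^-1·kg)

Reduce each to base SI dimensions:
  (A) W = J·s⁻¹ = kg·m²·s⁻³
  (B) [intensity] = kg·s⁻³
  (C) [s⁻²] · [kg·s⁻¹] = kg·s⁻³
  (D) W·m⁻² = J·s⁻¹·m⁻² = kg·s⁻³
  (E) [s⁻²] · [kg·s⁻¹] = kg·s⁻³
All reduce to kg·s⁻³ except (A), which is kg·m²·s⁻³.

(A)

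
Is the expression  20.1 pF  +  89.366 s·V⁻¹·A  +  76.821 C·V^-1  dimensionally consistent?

Yes

Work out the base dimensions of each:
  20.1 pF:  F = C·V⁻¹ = kg⁻¹·m⁻²·s⁴·A²
  89.366 s·V⁻¹·A:  A·s·V⁻¹ = A·s·(J·C⁻¹)⁻¹ = kg⁻¹·m⁻²·s⁴·A²
  76.821 C·V^-1:  C·V⁻¹ = s·A·(J·C⁻¹)⁻¹ = kg⁻¹·m⁻²·s⁴·A²
Every term reduces to kg⁻¹·m⁻²·s⁴·A².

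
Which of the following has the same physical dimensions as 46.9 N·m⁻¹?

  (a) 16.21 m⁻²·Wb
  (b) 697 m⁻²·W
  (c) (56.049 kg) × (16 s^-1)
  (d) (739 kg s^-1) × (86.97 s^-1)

(d)

Reference: N·m⁻¹ = kg·m·s⁻²·m⁻¹ = kg·s⁻².
Each option:
  (a) Wb·m⁻² = V·s·m⁻² = kg·s⁻²·A⁻¹
  (b) W·m⁻² = J·s⁻¹·m⁻² = kg·s⁻³
  (c) [kg] · [s⁻¹] = kg·s⁻¹
  (d) [kg·s⁻¹] · [s⁻¹] = kg·s⁻²  ← same
Only (d) matches kg·s⁻².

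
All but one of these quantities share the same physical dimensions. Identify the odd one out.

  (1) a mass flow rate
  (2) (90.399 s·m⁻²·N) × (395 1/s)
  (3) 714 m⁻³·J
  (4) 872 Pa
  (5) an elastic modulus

(1)

Expand each in SI base units:
  (1) [mass flow rate] = kg·s⁻¹
  (2) [kg·m⁻¹·s⁻¹] · [s⁻¹] = kg·m⁻¹·s⁻²
  (3) J·m⁻³ = N·m·m⁻³ = kg·m⁻¹·s⁻²
  (4) Pa = N·m⁻² = kg·m⁻¹·s⁻²
  (5) [elastic modulus] = kg·m⁻¹·s⁻²
All reduce to kg·m⁻¹·s⁻² except (1), which is kg·s⁻¹.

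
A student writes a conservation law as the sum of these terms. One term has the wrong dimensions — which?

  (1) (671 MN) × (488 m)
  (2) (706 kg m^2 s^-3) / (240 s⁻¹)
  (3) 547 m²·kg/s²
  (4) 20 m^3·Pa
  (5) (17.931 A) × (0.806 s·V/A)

(5)

Reduce each to base SI dimensions:
  (1) [kg·m·s⁻²] · [m] = kg·m²·s⁻²
  (2) [kg·m²·s⁻³] / [s⁻¹] = kg·m²·s⁻²
  (3) kg·m²·s⁻²
  (4) Pa·m³ = N·m⁻²·m³ = kg·m²·s⁻²
  (5) [A] · [kg·m²·s⁻²·A⁻²] = kg·m²·s⁻²·A⁻¹
All reduce to kg·m²·s⁻² except (5), which is kg·m²·s⁻²·A⁻¹.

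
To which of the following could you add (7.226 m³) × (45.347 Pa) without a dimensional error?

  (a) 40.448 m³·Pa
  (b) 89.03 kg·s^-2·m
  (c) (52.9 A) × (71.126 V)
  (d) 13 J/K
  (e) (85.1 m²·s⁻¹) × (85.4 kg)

(a)

Reference: [m³] · [kg·m⁻¹·s⁻²] = kg·m²·s⁻².
Each option:
  (a) Pa·m³ = N·m⁻²·m³ = kg·m²·s⁻²  ← same
  (b) kg·m·s⁻²
  (c) [A] · [kg·m²·s⁻³·A⁻¹] = kg·m²·s⁻³
  (d) J·K⁻¹ = N·m·K⁻¹ = kg·m²·s⁻²·K⁻¹
  (e) [m²·s⁻¹] · [kg] = kg·m²·s⁻¹
Only (a) matches kg·m²·s⁻².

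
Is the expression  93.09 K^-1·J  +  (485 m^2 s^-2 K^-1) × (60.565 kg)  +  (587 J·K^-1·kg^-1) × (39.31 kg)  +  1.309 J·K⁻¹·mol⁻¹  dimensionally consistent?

Reduce each to base SI dimensions:
  93.09 K^-1·J:  J·K⁻¹ = N·m·K⁻¹ = kg·m²·s⁻²·K⁻¹
  (485 m^2 s^-2 K^-1) × (60.565 kg):  [m²·s⁻²·K⁻¹] · [kg] = kg·m²·s⁻²·K⁻¹
  (587 J·K^-1·kg^-1) × (39.31 kg):  [m²·s⁻²·K⁻¹] · [kg] = kg·m²·s⁻²·K⁻¹
  1.309 J·K⁻¹·mol⁻¹:  J·mol⁻¹·K⁻¹ = N·m·mol⁻¹·K⁻¹ = kg·m²·s⁻²·K⁻¹·mol⁻¹
The terms do not share a single dimension (kg·m²·s⁻²·K⁻¹ vs kg·m²·s⁻²·K⁻¹·mol⁻¹).

No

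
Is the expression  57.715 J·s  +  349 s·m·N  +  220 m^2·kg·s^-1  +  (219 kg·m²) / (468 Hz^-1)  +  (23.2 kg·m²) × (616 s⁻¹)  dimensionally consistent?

Expand each in SI base units:
  57.715 J·s:  J·s = N·m·s = kg·m²·s⁻¹
  349 s·m·N:  N·m·s = kg·m·s⁻²·m·s = kg·m²·s⁻¹
  220 m^2·kg·s^-1:  kg·m²·s⁻¹
  (219 kg·m²) / (468 Hz^-1):  [kg·m²] / [s] = kg·m²·s⁻¹
  (23.2 kg·m²) × (616 s⁻¹):  [kg·m²] · [s⁻¹] = kg·m²·s⁻¹
Every term reduces to kg·m²·s⁻¹.

Yes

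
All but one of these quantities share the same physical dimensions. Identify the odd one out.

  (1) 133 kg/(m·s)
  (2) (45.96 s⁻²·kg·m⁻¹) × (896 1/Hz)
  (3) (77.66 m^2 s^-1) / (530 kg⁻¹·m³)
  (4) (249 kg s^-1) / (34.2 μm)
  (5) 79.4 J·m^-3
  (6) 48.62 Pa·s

Dimensions:
  (1) kg·m⁻¹·s⁻¹
  (2) [kg·m⁻¹·s⁻²] · [s] = kg·m⁻¹·s⁻¹
  (3) [m²·s⁻¹] / [kg⁻¹·m³] = kg·m⁻¹·s⁻¹
  (4) [kg·s⁻¹] / [m] = kg·m⁻¹·s⁻¹
  (5) J·m⁻³ = N·m·m⁻³ = kg·m⁻¹·s⁻²
  (6) Pa·s = N·m⁻²·s = kg·m⁻¹·s⁻¹
All reduce to kg·m⁻¹·s⁻¹ except (5), which is kg·m⁻¹·s⁻².

(5)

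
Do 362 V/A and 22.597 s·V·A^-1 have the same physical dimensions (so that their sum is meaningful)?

Expand each in SI base units:
  362 V/A:  V·A⁻¹ = J·C⁻¹·A⁻¹ = kg·m²·s⁻³·A⁻²
  22.597 s·V·A^-1:  V·s·A⁻¹ = J·C⁻¹·s·A⁻¹ = kg·m²·s⁻²·A⁻²
kg·m²·s⁻³·A⁻² ≠ kg·m²·s⁻²·A⁻², so they cannot be added.

No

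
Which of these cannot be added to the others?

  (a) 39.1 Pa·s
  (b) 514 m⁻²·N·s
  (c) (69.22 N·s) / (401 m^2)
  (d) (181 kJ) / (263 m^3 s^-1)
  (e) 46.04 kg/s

Expand each in SI base units:
  (a) Pa·s = N·m⁻²·s = kg·m⁻¹·s⁻¹
  (b) N·s·m⁻² = kg·m·s⁻²·s·m⁻² = kg·m⁻¹·s⁻¹
  (c) [kg·m·s⁻¹] / [m²] = kg·m⁻¹·s⁻¹
  (d) [kg·m²·s⁻²] / [m³·s⁻¹] = kg·m⁻¹·s⁻¹
  (e) kg·s⁻¹
All reduce to kg·m⁻¹·s⁻¹ except (e), which is kg·s⁻¹.

(e)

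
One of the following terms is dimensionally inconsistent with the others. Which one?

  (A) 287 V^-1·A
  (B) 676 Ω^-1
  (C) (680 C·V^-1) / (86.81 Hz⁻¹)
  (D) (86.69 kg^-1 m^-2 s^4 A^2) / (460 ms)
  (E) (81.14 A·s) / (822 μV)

(E)

Expand each in SI base units:
  (A) A·V⁻¹ = A·(J·C⁻¹)⁻¹ = kg⁻¹·m⁻²·s³·A²
  (B) Ω⁻¹ = (V·A⁻¹)⁻¹ = kg⁻¹·m⁻²·s³·A²
  (C) [kg⁻¹·m⁻²·s⁴·A²] / [s] = kg⁻¹·m⁻²·s³·A²
  (D) [kg⁻¹·m⁻²·s⁴·A²] / [s] = kg⁻¹·m⁻²·s³·A²
  (E) [s·A] / [kg·m²·s⁻³·A⁻¹] = kg⁻¹·m⁻²·s⁴·A²
All reduce to kg⁻¹·m⁻²·s³·A² except (E), which is kg⁻¹·m⁻²·s⁴·A².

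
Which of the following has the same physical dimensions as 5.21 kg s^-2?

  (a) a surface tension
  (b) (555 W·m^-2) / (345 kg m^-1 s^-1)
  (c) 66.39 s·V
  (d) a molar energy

(a)

Reference: kg·s⁻².
Each option:
  (a) [surface tension] = kg·s⁻²  ← same
  (b) [kg·s⁻³] / [kg·m⁻¹·s⁻¹] = m·s⁻²
  (c) V·s = J·C⁻¹·s = kg·m²·s⁻²·A⁻¹
  (d) [molar energy] = kg·m²·s⁻²·mol⁻¹
Only (a) matches kg·s⁻².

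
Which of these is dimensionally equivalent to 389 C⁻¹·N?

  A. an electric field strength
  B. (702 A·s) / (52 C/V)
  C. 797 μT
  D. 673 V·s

Reference: N·C⁻¹ = kg·m·s⁻²·(s·A)⁻¹ = kg·m·s⁻³·A⁻¹.
Each option:
  A. [electric field strength] = kg·m·s⁻³·A⁻¹  ← same
  B. [s·A] / [kg⁻¹·m⁻²·s⁴·A²] = kg·m²·s⁻³·A⁻¹
  C. T = Wb·m⁻² = kg·s⁻²·A⁻¹
  D. V·s = J·C⁻¹·s = kg·m²·s⁻²·A⁻¹
Only A. matches kg·m·s⁻³·A⁻¹.

A.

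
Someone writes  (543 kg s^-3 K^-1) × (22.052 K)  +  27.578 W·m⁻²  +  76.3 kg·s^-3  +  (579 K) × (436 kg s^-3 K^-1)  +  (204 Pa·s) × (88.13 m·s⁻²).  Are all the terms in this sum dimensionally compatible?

Yes

Dimensions:
  (543 kg s^-3 K^-1) × (22.052 K):  [kg·s⁻³·K⁻¹] · [K] = kg·s⁻³
  27.578 W·m⁻²:  W·m⁻² = J·s⁻¹·m⁻² = kg·s⁻³
  76.3 kg·s^-3:  kg·s⁻³
  (579 K) × (436 kg s^-3 K^-1):  [K] · [kg·s⁻³·K⁻¹] = kg·s⁻³
  (204 Pa·s) × (88.13 m·s⁻²):  [kg·m⁻¹·s⁻¹] · [m·s⁻²] = kg·s⁻³
Every term reduces to kg·s⁻³.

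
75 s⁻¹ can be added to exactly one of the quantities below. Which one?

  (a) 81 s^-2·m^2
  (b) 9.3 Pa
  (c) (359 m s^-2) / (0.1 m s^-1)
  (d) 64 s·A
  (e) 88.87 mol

(c)

Reference: s⁻¹.
Each option:
  (a) m²·s⁻²
  (b) Pa = N·m⁻² = kg·m⁻¹·s⁻²
  (c) [m·s⁻²] / [m·s⁻¹] = s⁻¹  ← same
  (d) s·A
  (e) mol
Only (c) matches s⁻¹.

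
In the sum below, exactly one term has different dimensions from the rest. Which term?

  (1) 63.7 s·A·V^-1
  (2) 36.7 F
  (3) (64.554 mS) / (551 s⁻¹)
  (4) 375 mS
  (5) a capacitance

(4)

Work out the base dimensions of each:
  (1) A·s·V⁻¹ = A·s·(J·C⁻¹)⁻¹ = kg⁻¹·m⁻²·s⁴·A²
  (2) F = C·V⁻¹ = kg⁻¹·m⁻²·s⁴·A²
  (3) [kg⁻¹·m⁻²·s³·A²] / [s⁻¹] = kg⁻¹·m⁻²·s⁴·A²
  (4) S = Ω⁻¹ = kg⁻¹·m⁻²·s³·A²
  (5) [capacitance] = kg⁻¹·m⁻²·s⁴·A²
All reduce to kg⁻¹·m⁻²·s⁴·A² except (4), which is kg⁻¹·m⁻²·s³·A².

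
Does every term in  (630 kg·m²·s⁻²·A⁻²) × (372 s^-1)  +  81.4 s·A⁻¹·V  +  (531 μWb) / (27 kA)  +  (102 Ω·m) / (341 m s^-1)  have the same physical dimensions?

No

Work out the base dimensions of each:
  (630 kg·m²·s⁻²·A⁻²) × (372 s^-1):  [kg·m²·s⁻²·A⁻²] · [s⁻¹] = kg·m²·s⁻³·A⁻²
  81.4 s·A⁻¹·V:  V·s·A⁻¹ = J·C⁻¹·s·A⁻¹ = kg·m²·s⁻²·A⁻²
  (531 μWb) / (27 kA):  [kg·m²·s⁻²·A⁻¹] / [A] = kg·m²·s⁻²·A⁻²
  (102 Ω·m) / (341 m s^-1):  [kg·m³·s⁻³·A⁻²] / [m·s⁻¹] = kg·m²·s⁻²·A⁻²
The terms do not share a single dimension (kg·m²·s⁻²·A⁻² vs kg·m²·s⁻³·A⁻²).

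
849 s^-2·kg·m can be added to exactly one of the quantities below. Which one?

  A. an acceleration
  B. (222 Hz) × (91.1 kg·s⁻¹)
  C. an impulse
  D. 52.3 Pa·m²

D.

Reference: kg·m·s⁻².
Each option:
  A. [acceleration] = m·s⁻²
  B. [s⁻¹] · [kg·s⁻¹] = kg·s⁻²
  C. [impulse] = kg·m·s⁻¹
  D. Pa·m² = N·m⁻²·m² = kg·m·s⁻²  ← same
Only D. matches kg·m·s⁻².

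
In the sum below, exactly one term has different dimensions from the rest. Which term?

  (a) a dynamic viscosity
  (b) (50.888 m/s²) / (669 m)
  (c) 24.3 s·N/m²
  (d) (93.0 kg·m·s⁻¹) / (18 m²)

In SI base units:
  (a) [dynamic viscosity] = kg·m⁻¹·s⁻¹
  (b) [m·s⁻²] / [m] = s⁻²
  (c) N·s·m⁻² = kg·m·s⁻²·s·m⁻² = kg·m⁻¹·s⁻¹
  (d) [kg·m·s⁻¹] / [m²] = kg·m⁻¹·s⁻¹
All reduce to kg·m⁻¹·s⁻¹ except (b), which is s⁻².

(b)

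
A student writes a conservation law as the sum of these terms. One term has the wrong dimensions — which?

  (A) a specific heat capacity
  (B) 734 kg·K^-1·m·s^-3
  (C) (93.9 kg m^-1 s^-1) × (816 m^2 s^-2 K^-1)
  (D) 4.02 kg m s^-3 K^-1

Reduce each to base SI dimensions:
  (A) [specific heat capacity] = m²·s⁻²·K⁻¹
  (B) kg·m·s⁻³·K⁻¹
  (C) [kg·m⁻¹·s⁻¹] · [m²·s⁻²·K⁻¹] = kg·m·s⁻³·K⁻¹
  (D) kg·m·s⁻³·K⁻¹
All reduce to kg·m·s⁻³·K⁻¹ except (A), which is m²·s⁻²·K⁻¹.

(A)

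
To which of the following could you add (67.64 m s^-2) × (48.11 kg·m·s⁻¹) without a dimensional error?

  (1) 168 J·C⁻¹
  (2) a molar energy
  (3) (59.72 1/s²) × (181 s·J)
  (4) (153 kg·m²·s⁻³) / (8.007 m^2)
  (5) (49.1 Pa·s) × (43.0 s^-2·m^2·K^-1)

Reference: [m·s⁻²] · [kg·m·s⁻¹] = kg·m²·s⁻³.
Each option:
  (1) J·C⁻¹ = N·m·(s·A)⁻¹ = kg·m²·s⁻³·A⁻¹
  (2) [molar energy] = kg·m²·s⁻²·mol⁻¹
  (3) [s⁻²] · [kg·m²·s⁻¹] = kg·m²·s⁻³  ← same
  (4) [kg·m²·s⁻³] / [m²] = kg·s⁻³
  (5) [kg·m⁻¹·s⁻¹] · [m²·s⁻²·K⁻¹] = kg·m·s⁻³·K⁻¹
Only (3) matches kg·m²·s⁻³.

(3)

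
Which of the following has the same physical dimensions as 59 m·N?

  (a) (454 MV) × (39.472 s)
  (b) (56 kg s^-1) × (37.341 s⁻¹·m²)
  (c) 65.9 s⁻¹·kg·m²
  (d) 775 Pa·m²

Reference: N·m = kg·m·s⁻²·m = kg·m²·s⁻².
Each option:
  (a) [kg·m²·s⁻³·A⁻¹] · [s] = kg·m²·s⁻²·A⁻¹
  (b) [kg·s⁻¹] · [m²·s⁻¹] = kg·m²·s⁻²  ← same
  (c) kg·m²·s⁻¹
  (d) Pa·m² = N·m⁻²·m² = kg·m·s⁻²
Only (b) matches kg·m²·s⁻².

(b)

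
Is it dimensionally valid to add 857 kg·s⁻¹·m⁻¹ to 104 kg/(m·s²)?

Reduce each to base SI dimensions:
  857 kg·s⁻¹·m⁻¹:  kg·m⁻¹·s⁻¹
  104 kg/(m·s²):  kg·m⁻¹·s⁻²
kg·m⁻¹·s⁻¹ ≠ kg·m⁻¹·s⁻², so they cannot be added.

No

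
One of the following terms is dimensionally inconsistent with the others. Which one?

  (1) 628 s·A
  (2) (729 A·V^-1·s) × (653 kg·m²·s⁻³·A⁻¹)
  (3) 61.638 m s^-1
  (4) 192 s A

(3)

Reduce each to base SI dimensions:
  (1) A·s = s·A
  (2) [kg⁻¹·m⁻²·s⁴·A²] · [kg·m²·s⁻³·A⁻¹] = s·A
  (3) m·s⁻¹
  (4) s·A
All reduce to s·A except (3), which is m·s⁻¹.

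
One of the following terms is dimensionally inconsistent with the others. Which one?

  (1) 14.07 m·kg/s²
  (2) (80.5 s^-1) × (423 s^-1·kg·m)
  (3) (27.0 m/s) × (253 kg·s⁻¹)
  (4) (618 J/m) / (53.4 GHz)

Reduce each to base SI dimensions:
  (1) kg·m·s⁻²
  (2) [s⁻¹] · [kg·m·s⁻¹] = kg·m·s⁻²
  (3) [m·s⁻¹] · [kg·s⁻¹] = kg·m·s⁻²
  (4) [kg·m·s⁻²] / [s⁻¹] = kg·m·s⁻¹
All reduce to kg·m·s⁻² except (4), which is kg·m·s⁻¹.

(4)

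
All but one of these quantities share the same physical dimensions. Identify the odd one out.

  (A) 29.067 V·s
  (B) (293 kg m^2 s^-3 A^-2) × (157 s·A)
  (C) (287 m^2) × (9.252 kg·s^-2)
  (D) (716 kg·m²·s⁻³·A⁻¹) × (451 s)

Reduce each to base SI dimensions:
  (A) V·s = J·C⁻¹·s = kg·m²·s⁻²·A⁻¹
  (B) [kg·m²·s⁻³·A⁻²] · [s·A] = kg·m²·s⁻²·A⁻¹
  (C) [m²] · [kg·s⁻²] = kg·m²·s⁻²
  (D) [kg·m²·s⁻³·A⁻¹] · [s] = kg·m²·s⁻²·A⁻¹
All reduce to kg·m²·s⁻²·A⁻¹ except (C), which is kg·m²·s⁻².

(C)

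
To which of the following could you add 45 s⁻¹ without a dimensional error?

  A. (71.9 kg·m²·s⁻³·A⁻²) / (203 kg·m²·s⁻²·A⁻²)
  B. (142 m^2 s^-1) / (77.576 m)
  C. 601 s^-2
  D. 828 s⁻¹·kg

A.

Reference: s⁻¹.
Each option:
  A. [kg·m²·s⁻³·A⁻²] / [kg·m²·s⁻²·A⁻²] = s⁻¹  ← same
  B. [m²·s⁻¹] / [m] = m·s⁻¹
  C. s⁻²
  D. kg·s⁻¹
Only A. matches s⁻¹.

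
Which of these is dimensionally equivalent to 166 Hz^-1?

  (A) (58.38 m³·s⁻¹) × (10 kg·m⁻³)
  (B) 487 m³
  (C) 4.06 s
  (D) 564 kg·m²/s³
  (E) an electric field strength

(C)

Reference: Hz⁻¹ = (s⁻¹)⁻¹ = s.
Each option:
  (A) [m³·s⁻¹] · [kg·m⁻³] = kg·s⁻¹
  (B) m³
  (C) s  ← same
  (D) kg·m²·s⁻³
  (E) [electric field strength] = kg·m·s⁻³·A⁻¹
Only (C) matches s.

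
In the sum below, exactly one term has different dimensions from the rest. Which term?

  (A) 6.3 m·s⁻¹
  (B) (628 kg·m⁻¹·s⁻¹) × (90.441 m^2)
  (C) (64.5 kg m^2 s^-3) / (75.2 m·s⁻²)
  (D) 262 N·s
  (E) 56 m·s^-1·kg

(A)

Work out the base dimensions of each:
  (A) m·s⁻¹
  (B) [kg·m⁻¹·s⁻¹] · [m²] = kg·m·s⁻¹
  (C) [kg·m²·s⁻³] / [m·s⁻²] = kg·m·s⁻¹
  (D) N·s = kg·m·s⁻²·s = kg·m·s⁻¹
  (E) kg·m·s⁻¹
All reduce to kg·m·s⁻¹ except (A), which is m·s⁻¹.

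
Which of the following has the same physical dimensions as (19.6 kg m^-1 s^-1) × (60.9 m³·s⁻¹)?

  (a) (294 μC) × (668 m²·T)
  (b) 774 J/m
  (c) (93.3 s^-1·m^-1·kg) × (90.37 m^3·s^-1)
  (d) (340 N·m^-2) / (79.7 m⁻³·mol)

Reference: [kg·m⁻¹·s⁻¹] · [m³·s⁻¹] = kg·m²·s⁻².
Each option:
  (a) [s·A] · [kg·m²·s⁻²·A⁻¹] = kg·m²·s⁻¹
  (b) J·m⁻¹ = N·m·m⁻¹ = kg·m·s⁻²
  (c) [kg·m⁻¹·s⁻¹] · [m³·s⁻¹] = kg·m²·s⁻²  ← same
  (d) [kg·m⁻¹·s⁻²] / [m⁻³·mol] = kg·m²·s⁻²·mol⁻¹
Only (c) matches kg·m²·s⁻².

(c)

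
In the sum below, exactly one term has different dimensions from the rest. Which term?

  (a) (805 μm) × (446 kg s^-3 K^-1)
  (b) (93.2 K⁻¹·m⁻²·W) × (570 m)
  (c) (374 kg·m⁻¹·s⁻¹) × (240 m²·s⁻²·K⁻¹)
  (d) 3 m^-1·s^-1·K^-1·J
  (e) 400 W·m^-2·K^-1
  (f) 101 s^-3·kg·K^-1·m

In SI base units:
  (a) [m] · [kg·s⁻³·K⁻¹] = kg·m·s⁻³·K⁻¹
  (b) [kg·s⁻³·K⁻¹] · [m] = kg·m·s⁻³·K⁻¹
  (c) [kg·m⁻¹·s⁻¹] · [m²·s⁻²·K⁻¹] = kg·m·s⁻³·K⁻¹
  (d) J·s⁻¹·m⁻¹·K⁻¹ = N·m·s⁻¹·m⁻¹·K⁻¹ = kg·m·s⁻³·K⁻¹
  (e) W·m⁻²·K⁻¹ = J·s⁻¹·m⁻²·K⁻¹ = kg·s⁻³·K⁻¹
  (f) kg·m·s⁻³·K⁻¹
All reduce to kg·m·s⁻³·K⁻¹ except (e), which is kg·s⁻³·K⁻¹.

(e)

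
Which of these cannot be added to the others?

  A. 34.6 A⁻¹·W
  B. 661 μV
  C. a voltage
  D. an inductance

Expand each in SI base units:
  A. W·A⁻¹ = J·s⁻¹·A⁻¹ = kg·m²·s⁻³·A⁻¹
  B. V = J·C⁻¹ = kg·m²·s⁻³·A⁻¹
  C. [voltage] = kg·m²·s⁻³·A⁻¹
  D. [inductance] = kg·m²·s⁻²·A⁻²
All reduce to kg·m²·s⁻³·A⁻¹ except D., which is kg·m²·s⁻²·A⁻².

D.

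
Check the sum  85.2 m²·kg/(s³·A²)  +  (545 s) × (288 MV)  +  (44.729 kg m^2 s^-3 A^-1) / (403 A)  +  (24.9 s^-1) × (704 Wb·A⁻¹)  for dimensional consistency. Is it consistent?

Expand each in SI base units:
  85.2 m²·kg/(s³·A²):  kg·m²·s⁻³·A⁻²
  (545 s) × (288 MV):  [s] · [kg·m²·s⁻³·A⁻¹] = kg·m²·s⁻²·A⁻¹
  (44.729 kg m^2 s^-3 A^-1) / (403 A):  [kg·m²·s⁻³·A⁻¹] / [A] = kg·m²·s⁻³·A⁻²
  (24.9 s^-1) × (704 Wb·A⁻¹):  [s⁻¹] · [kg·m²·s⁻²·A⁻²] = kg·m²·s⁻³·A⁻²
The terms do not share a single dimension (kg·m²·s⁻²·A⁻¹ vs kg·m²·s⁻³·A⁻²).

No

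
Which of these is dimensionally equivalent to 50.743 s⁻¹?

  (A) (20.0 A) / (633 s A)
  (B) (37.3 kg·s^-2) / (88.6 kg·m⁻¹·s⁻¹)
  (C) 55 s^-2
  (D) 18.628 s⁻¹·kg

Reference: s⁻¹.
Each option:
  (A) [A] / [s·A] = s⁻¹  ← same
  (B) [kg·s⁻²] / [kg·m⁻¹·s⁻¹] = m·s⁻¹
  (C) s⁻²
  (D) kg·s⁻¹
Only (A) matches s⁻¹.

(A)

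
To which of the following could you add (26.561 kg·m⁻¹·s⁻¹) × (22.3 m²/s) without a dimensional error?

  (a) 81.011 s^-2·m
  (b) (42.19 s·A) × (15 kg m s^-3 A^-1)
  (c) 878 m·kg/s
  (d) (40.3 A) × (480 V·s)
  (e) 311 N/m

(b)

Reference: [kg·m⁻¹·s⁻¹] · [m²·s⁻¹] = kg·m·s⁻².
Each option:
  (a) m·s⁻²
  (b) [s·A] · [kg·m·s⁻³·A⁻¹] = kg·m·s⁻²  ← same
  (c) kg·m·s⁻¹
  (d) [A] · [kg·m²·s⁻²·A⁻¹] = kg·m²·s⁻²
  (e) N·m⁻¹ = kg·m·s⁻²·m⁻¹ = kg·s⁻²
Only (b) matches kg·m·s⁻².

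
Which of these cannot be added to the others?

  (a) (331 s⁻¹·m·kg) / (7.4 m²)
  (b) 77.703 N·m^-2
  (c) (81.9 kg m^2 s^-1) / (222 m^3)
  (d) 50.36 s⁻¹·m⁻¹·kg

(b)

Expand each in SI base units:
  (a) [kg·m·s⁻¹] / [m²] = kg·m⁻¹·s⁻¹
  (b) N·m⁻² = kg·m·s⁻²·m⁻² = kg·m⁻¹·s⁻²
  (c) [kg·m²·s⁻¹] / [m³] = kg·m⁻¹·s⁻¹
  (d) kg·m⁻¹·s⁻¹
All reduce to kg·m⁻¹·s⁻¹ except (b), which is kg·m⁻¹·s⁻².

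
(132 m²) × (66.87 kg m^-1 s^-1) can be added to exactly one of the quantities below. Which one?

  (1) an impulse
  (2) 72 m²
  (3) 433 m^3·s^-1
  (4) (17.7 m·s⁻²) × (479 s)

Reference: [m²] · [kg·m⁻¹·s⁻¹] = kg·m·s⁻¹.
Each option:
  (1) [impulse] = kg·m·s⁻¹  ← same
  (2) m²
  (3) m³·s⁻¹
  (4) [m·s⁻²] · [s] = m·s⁻¹
Only (1) matches kg·m·s⁻¹.

(1)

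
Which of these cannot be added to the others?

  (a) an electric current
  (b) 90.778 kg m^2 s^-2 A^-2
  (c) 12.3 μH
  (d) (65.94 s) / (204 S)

(a)

Reduce each to base SI dimensions:
  (a) [electric current] = A
  (b) kg·m²·s⁻²·A⁻²
  (c) H = V·s·A⁻¹ = kg·m²·s⁻²·A⁻²
  (d) [s] / [kg⁻¹·m⁻²·s³·A²] = kg·m²·s⁻²·A⁻²
All reduce to kg·m²·s⁻²·A⁻² except (a), which is A.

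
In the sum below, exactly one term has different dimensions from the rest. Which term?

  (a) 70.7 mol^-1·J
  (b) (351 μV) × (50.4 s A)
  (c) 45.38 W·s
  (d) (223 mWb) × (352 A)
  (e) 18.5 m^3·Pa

(a)

Work out the base dimensions of each:
  (a) J·mol⁻¹ = N·m·mol⁻¹ = kg·m²·s⁻²·mol⁻¹
  (b) [kg·m²·s⁻³·A⁻¹] · [s·A] = kg·m²·s⁻²
  (c) W·s = J·s⁻¹·s = kg·m²·s⁻²
  (d) [kg·m²·s⁻²·A⁻¹] · [A] = kg·m²·s⁻²
  (e) Pa·m³ = N·m⁻²·m³ = kg·m²·s⁻²
All reduce to kg·m²·s⁻² except (a), which is kg·m²·s⁻²·mol⁻¹.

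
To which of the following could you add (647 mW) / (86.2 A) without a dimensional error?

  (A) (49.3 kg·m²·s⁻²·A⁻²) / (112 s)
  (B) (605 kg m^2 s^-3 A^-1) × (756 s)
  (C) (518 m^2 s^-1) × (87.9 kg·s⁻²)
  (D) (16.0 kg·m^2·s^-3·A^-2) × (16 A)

(D)

Reference: [kg·m²·s⁻³] / [A] = kg·m²·s⁻³·A⁻¹.
Each option:
  (A) [kg·m²·s⁻²·A⁻²] / [s] = kg·m²·s⁻³·A⁻²
  (B) [kg·m²·s⁻³·A⁻¹] · [s] = kg·m²·s⁻²·A⁻¹
  (C) [m²·s⁻¹] · [kg·s⁻²] = kg·m²·s⁻³
  (D) [kg·m²·s⁻³·A⁻²] · [A] = kg·m²·s⁻³·A⁻¹  ← same
Only (D) matches kg·m²·s⁻³·A⁻¹.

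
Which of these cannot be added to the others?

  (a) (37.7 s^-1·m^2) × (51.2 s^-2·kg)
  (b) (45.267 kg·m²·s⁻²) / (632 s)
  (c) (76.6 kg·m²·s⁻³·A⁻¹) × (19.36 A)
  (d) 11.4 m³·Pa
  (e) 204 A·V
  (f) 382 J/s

Reduce each to base SI dimensions:
  (a) [m²·s⁻¹] · [kg·s⁻²] = kg·m²·s⁻³
  (b) [kg·m²·s⁻²] / [s] = kg·m²·s⁻³
  (c) [kg·m²·s⁻³·A⁻¹] · [A] = kg·m²·s⁻³
  (d) Pa·m³ = N·m⁻²·m³ = kg·m²·s⁻²
  (e) V·A = J·C⁻¹·A = kg·m²·s⁻³
  (f) J·s⁻¹ = N·m·s⁻¹ = kg·m²·s⁻³
All reduce to kg·m²·s⁻³ except (d), which is kg·m²·s⁻².

(d)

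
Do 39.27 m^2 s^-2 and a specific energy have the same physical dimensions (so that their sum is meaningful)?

Yes

In SI base units:
  39.27 m^2 s^-2:  m²·s⁻²
  a specific energy:  [specific energy] = m²·s⁻²
Both are m²·s⁻², so they have the same dimensions and can be added.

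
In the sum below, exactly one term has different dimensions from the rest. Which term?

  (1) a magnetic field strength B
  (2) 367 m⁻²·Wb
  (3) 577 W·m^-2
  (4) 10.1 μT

Work out the base dimensions of each:
  (1) [magnetic field strength B] = kg·s⁻²·A⁻¹
  (2) Wb·m⁻² = V·s·m⁻² = kg·s⁻²·A⁻¹
  (3) W·m⁻² = J·s⁻¹·m⁻² = kg·s⁻³
  (4) T = Wb·m⁻² = kg·s⁻²·A⁻¹
All reduce to kg·s⁻²·A⁻¹ except (3), which is kg·s⁻³.

(3)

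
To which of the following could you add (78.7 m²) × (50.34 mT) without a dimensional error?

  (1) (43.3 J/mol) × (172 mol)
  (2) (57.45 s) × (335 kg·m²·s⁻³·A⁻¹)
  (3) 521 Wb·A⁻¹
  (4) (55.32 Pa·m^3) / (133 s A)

Reference: [m²] · [kg·s⁻²·A⁻¹] = kg·m²·s⁻²·A⁻¹.
Each option:
  (1) [kg·m²·s⁻²·mol⁻¹] · [mol] = kg·m²·s⁻²
  (2) [s] · [kg·m²·s⁻³·A⁻¹] = kg·m²·s⁻²·A⁻¹  ← same
  (3) Wb·A⁻¹ = V·s·A⁻¹ = kg·m²·s⁻²·A⁻²
  (4) [kg·m²·s⁻²] / [s·A] = kg·m²·s⁻³·A⁻¹
Only (2) matches kg·m²·s⁻²·A⁻¹.

(2)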